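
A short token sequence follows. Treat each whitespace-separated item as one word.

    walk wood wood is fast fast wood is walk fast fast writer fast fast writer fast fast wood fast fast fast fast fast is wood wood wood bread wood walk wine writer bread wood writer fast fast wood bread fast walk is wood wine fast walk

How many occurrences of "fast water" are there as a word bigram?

Scanning the 45 overlapping bigram windows for "fast water":
  (none found)

0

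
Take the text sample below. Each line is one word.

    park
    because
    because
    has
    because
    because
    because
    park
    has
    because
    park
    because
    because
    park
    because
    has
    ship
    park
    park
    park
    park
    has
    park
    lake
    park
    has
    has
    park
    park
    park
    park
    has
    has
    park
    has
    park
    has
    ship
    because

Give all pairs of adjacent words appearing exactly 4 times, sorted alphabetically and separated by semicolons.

because because; has park

Bigram counts meeting the condition (exactly 4 times):
  because because: 4
  has park: 4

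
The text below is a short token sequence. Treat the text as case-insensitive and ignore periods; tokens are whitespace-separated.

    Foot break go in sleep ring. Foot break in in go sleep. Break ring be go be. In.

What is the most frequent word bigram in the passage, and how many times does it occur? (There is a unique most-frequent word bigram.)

"foot break", 2 times

Bigram frequencies (highest first):
  foot break: 2
  break go: 1
  go in: 1
  in sleep: 1
  sleep ring: 1
  ring foot: 1
  … (10 more, each ≤ 1)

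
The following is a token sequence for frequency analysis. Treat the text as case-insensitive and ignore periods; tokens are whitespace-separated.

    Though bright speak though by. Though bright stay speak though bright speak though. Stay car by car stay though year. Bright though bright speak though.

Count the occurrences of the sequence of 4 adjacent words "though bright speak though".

Scanning the 22 overlapping 4-gram windows for "though bright speak though":
  position 1–4: though bright speak though
  position 10–13: though bright speak though
  position 22–25: though bright speak though

3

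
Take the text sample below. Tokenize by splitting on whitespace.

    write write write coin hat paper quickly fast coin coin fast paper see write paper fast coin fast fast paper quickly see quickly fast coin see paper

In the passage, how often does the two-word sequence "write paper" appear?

Scanning the 26 overlapping bigram windows for "write paper":
  position 14–15: write paper

1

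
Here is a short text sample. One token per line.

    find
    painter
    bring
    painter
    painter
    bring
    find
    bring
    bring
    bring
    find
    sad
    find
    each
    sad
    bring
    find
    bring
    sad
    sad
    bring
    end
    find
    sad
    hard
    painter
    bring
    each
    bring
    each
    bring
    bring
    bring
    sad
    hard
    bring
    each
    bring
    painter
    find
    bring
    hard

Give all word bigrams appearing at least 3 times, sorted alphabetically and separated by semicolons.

Bigram counts meeting the condition (at least 3 times):
  bring bring: 4
  bring each: 3
  bring find: 3
  each bring: 3
  find bring: 3
  painter bring: 3

bring bring; bring each; bring find; each bring; find bring; painter bring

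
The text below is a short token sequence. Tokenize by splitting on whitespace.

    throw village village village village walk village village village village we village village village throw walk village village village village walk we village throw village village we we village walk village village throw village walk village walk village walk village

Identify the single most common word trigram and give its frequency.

Trigram frequencies (highest first):
  village village village: 7
  village walk village: 5
  walk village village: 3
  throw village village: 2
  village village walk: 2
  village village we: 2
  … (14 more, each ≤ 2)

"village village village", 7 times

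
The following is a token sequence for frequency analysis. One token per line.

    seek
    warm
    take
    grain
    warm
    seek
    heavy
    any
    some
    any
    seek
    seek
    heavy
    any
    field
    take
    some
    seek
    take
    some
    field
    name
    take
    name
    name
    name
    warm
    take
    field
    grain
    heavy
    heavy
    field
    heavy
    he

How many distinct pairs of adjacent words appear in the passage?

35 tokens → 34 bigram windows in total.
Repeated bigrams (each contributes count−1 duplicates):
  heavy any: 2
  name name: 2
  seek heavy: 2
  take some: 2
  warm take: 2
5 duplicate windows → 34 − 5 = 29 distinct.

29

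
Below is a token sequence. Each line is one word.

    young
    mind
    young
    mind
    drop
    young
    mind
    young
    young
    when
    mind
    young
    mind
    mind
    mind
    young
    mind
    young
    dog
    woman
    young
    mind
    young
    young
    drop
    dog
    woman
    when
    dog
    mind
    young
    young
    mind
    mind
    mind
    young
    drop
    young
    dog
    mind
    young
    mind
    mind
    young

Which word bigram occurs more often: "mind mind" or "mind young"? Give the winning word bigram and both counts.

"mind young" (10 vs 5)

"mind mind": 5 occurrences
"mind young": 10 occurrences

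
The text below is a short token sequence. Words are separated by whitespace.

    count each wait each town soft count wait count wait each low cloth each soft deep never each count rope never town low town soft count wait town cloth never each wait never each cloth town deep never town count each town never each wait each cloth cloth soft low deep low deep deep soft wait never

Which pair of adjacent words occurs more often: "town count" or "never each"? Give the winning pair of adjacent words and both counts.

"never each" (4 vs 1)

"town count": 1 occurrence
"never each": 4 occurrences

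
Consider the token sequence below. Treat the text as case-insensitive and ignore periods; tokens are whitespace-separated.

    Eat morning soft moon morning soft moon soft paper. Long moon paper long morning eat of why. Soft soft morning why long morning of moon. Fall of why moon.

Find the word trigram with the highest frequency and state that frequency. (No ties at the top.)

"morning soft moon", 2 times

Trigram frequencies (highest first):
  morning soft moon: 2
  eat morning soft: 1
  soft moon morning: 1
  moon morning soft: 1
  soft moon soft: 1
  moon soft paper: 1
  … (20 more, each ≤ 1)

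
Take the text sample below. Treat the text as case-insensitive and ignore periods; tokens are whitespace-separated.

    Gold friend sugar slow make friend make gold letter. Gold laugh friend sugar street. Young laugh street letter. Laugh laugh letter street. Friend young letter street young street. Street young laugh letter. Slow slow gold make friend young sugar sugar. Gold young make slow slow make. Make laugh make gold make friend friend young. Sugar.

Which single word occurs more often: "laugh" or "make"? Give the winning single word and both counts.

"laugh": 6 occurrences
"make": 8 occurrences

"make" (8 vs 6)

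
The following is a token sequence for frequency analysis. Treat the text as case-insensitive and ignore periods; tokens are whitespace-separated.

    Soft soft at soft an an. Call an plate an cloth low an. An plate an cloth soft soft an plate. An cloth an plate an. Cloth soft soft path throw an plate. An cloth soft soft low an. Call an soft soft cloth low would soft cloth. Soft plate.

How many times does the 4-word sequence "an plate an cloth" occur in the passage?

Scanning the 47 overlapping 4-gram windows for "an plate an cloth":
  position 8–11: an plate an cloth
  position 14–17: an plate an cloth
  position 20–23: an plate an cloth
  position 24–27: an plate an cloth
  position 32–35: an plate an cloth

5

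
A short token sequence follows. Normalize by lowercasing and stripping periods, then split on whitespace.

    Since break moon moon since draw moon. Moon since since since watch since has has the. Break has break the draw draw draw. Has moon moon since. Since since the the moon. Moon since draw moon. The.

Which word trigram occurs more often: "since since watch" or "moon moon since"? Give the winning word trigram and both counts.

"since since watch": 1 occurrence
"moon moon since": 4 occurrences

"moon moon since" (4 vs 1)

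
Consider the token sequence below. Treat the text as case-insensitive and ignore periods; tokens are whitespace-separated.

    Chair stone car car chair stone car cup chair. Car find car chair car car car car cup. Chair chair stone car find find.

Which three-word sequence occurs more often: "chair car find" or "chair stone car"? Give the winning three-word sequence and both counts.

"chair stone car" (3 vs 1)

"chair car find": 1 occurrence
"chair stone car": 3 occurrences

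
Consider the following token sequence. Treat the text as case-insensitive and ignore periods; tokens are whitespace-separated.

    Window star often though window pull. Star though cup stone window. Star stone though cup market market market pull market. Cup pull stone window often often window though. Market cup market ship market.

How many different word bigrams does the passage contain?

33 tokens → 32 bigram windows in total.
Repeated bigrams (each contributes count−1 duplicates):
  cup market: 2
  market cup: 2
  market market: 2
  stone window: 2
  though cup: 2
  window star: 2
6 duplicate windows → 32 − 6 = 26 distinct.

26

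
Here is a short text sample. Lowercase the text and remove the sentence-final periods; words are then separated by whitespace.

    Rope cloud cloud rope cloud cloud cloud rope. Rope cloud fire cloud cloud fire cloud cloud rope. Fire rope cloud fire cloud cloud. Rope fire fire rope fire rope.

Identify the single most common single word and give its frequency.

Unigram frequencies (highest first):
  cloud: 13
  rope: 9
  fire: 7

"cloud", 13 times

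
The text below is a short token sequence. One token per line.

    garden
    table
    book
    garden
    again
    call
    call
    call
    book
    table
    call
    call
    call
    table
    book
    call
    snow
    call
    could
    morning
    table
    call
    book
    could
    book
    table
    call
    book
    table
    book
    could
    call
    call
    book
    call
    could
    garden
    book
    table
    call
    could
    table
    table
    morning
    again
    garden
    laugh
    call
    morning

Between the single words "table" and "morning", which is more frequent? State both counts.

"table": 9 occurrences
"morning": 3 occurrences

"table" (9 vs 3)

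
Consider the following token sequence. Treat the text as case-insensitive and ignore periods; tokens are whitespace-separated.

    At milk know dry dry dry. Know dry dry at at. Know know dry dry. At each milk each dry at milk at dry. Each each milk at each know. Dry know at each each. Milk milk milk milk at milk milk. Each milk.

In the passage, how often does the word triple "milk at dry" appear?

Scanning the 42 overlapping trigram windows for "milk at dry":
  position 22–24: milk at dry

1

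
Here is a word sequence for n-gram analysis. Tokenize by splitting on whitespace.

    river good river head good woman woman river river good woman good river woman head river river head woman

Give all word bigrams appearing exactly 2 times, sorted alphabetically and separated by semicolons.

good river; good woman; river good; river head; river river

Bigram counts meeting the condition (exactly 2 times):
  good river: 2
  good woman: 2
  river good: 2
  river head: 2
  river river: 2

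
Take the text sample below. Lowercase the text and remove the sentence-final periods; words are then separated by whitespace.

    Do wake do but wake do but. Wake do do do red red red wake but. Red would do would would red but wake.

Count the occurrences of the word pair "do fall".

Scanning the 23 overlapping bigram windows for "do fall":
  (none found)

0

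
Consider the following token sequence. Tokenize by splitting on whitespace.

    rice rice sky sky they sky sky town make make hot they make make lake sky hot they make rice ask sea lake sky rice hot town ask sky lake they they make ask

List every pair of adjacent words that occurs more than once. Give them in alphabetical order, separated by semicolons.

Bigram counts meeting the condition (more than once):
  hot they: 2
  lake sky: 2
  make make: 2
  sky sky: 2
  they make: 3

hot they; lake sky; make make; sky sky; they make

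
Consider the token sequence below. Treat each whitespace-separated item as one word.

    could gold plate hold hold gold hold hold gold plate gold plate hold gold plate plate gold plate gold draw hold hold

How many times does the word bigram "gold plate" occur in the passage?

Scanning the 21 overlapping bigram windows for "gold plate":
  position 2–3: gold plate
  position 9–10: gold plate
  position 11–12: gold plate
  position 14–15: gold plate
  position 17–18: gold plate

5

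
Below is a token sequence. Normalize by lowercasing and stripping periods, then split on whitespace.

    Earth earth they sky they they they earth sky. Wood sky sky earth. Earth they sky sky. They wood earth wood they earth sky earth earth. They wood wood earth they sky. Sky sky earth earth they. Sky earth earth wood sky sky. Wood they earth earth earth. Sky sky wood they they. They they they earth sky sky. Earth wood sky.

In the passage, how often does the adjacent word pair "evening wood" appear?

Scanning the 61 overlapping bigram windows for "evening wood":
  (none found)

0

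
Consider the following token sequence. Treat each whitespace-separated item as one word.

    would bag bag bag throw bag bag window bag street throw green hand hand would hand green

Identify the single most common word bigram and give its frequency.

Bigram frequencies (highest first):
  bag bag: 3
  would bag: 1
  bag throw: 1
  throw bag: 1
  bag window: 1
  window bag: 1
  … (8 more, each ≤ 1)

"bag bag", 3 times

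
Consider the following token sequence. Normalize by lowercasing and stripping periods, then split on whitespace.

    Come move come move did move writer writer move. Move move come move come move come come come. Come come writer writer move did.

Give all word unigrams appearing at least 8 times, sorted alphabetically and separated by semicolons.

come; move

Unigram counts meeting the condition (at least 8 times):
  come: 9
  move: 9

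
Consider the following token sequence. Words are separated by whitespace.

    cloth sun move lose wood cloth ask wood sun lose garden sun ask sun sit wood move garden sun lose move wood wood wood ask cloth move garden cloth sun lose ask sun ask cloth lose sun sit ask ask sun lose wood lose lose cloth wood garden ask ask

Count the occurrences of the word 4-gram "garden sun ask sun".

Scanning the 47 overlapping 4-gram windows for "garden sun ask sun":
  position 11–14: garden sun ask sun

1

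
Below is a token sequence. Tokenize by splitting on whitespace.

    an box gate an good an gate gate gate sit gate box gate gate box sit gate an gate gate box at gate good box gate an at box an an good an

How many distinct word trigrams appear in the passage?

27

33 tokens → 31 trigram windows in total.
Repeated trigrams (each contributes count−1 duplicates):
  an gate gate: 2
  an good an: 2
  box gate an: 2
  gate gate box: 2
4 duplicate windows → 31 − 4 = 27 distinct.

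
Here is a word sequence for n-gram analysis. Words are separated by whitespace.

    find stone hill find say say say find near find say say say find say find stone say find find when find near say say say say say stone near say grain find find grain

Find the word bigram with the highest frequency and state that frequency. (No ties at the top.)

"say say", 8 times

Bigram frequencies (highest first):
  say say: 8
  say find: 4
  find say: 3
  find stone: 2
  find near: 2
  find find: 2
  … (12 more, each ≤ 2)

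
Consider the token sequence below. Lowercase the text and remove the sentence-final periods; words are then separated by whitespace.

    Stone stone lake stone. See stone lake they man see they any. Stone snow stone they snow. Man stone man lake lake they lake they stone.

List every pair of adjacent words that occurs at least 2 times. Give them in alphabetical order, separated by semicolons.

lake they; stone lake

Bigram counts meeting the condition (at least 2 times):
  lake they: 3
  stone lake: 2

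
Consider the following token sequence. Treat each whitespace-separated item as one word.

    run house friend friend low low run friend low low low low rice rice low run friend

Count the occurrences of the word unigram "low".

7

Scanning the 17 tokens for "low":
  position 5: low
  position 6: low
  position 9: low
  position 10: low
  position 11: low
  position 12: low
  position 15: low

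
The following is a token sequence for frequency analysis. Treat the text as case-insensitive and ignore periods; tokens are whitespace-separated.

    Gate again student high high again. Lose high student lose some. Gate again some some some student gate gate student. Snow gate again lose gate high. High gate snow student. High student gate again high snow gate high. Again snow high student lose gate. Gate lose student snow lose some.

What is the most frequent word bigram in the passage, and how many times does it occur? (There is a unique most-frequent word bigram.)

Bigram frequencies (highest first):
  gate again: 4
  high student: 3
  student high: 2
  high high: 2
  high again: 2
  again lose: 2
  … (25 more, each ≤ 2)

"gate again", 4 times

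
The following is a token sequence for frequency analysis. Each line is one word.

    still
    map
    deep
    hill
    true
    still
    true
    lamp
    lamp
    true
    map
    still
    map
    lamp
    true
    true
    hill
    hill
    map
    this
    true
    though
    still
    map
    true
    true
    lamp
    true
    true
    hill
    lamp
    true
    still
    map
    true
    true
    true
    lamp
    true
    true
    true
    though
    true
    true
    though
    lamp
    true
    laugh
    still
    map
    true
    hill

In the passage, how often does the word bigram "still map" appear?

5

Scanning the 51 overlapping bigram windows for "still map":
  position 1–2: still map
  position 12–13: still map
  position 23–24: still map
  position 33–34: still map
  position 49–50: still map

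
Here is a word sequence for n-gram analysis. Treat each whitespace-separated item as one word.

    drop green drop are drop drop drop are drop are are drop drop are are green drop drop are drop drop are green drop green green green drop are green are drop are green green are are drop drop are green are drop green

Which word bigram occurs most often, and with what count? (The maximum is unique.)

Bigram frequencies (highest first):
  drop are: 9
  are drop: 7
  drop drop: 6
  are green: 5
  green drop: 4
  drop green: 3
  … (3 more, each ≤ 3)

"drop are", 9 times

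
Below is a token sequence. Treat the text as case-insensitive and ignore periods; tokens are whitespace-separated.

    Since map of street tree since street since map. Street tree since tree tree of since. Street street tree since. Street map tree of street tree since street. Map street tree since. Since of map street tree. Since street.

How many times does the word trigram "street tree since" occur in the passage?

6

Scanning the 37 overlapping trigram windows for "street tree since":
  position 4–6: street tree since
  position 10–12: street tree since
  position 18–20: street tree since
  position 25–27: street tree since
  position 30–32: street tree since
  position 36–38: street tree since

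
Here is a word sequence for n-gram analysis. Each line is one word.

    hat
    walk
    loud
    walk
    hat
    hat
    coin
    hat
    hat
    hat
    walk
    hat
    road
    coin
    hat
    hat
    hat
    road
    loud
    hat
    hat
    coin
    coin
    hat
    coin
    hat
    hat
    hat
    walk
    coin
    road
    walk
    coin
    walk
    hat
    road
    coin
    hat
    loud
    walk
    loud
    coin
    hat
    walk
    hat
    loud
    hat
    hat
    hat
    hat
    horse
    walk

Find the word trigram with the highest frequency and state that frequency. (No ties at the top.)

"hat hat hat", 5 times

Trigram frequencies (highest first):
  hat hat hat: 5
  coin hat hat: 3
  hat hat coin: 2
  hat coin hat: 2
  hat hat walk: 2
  hat walk hat: 2
  … (30 more, each ≤ 2)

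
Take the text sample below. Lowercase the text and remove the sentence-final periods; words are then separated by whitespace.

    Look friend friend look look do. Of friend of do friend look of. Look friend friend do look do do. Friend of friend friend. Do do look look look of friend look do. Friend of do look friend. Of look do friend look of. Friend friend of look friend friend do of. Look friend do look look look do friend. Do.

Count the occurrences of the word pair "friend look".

Scanning the 60 overlapping bigram windows for "friend look":
  position 3–4: friend look
  position 11–12: friend look
  position 31–32: friend look
  position 42–43: friend look

4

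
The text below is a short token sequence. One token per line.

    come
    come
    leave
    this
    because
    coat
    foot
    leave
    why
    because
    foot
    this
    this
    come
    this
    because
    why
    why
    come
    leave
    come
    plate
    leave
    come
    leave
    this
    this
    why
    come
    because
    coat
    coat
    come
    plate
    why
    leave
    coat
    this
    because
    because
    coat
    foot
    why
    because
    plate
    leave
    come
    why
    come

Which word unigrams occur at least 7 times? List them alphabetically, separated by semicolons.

Unigram counts meeting the condition (at least 7 times):
  because: 7
  come: 10
  leave: 7
  this: 7
  why: 7

because; come; leave; this; why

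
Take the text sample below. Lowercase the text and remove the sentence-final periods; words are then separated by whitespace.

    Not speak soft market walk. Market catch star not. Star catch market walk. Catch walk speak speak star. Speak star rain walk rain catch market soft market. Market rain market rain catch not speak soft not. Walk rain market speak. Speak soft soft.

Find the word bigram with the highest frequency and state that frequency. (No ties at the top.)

"speak soft", 3 times

Bigram frequencies (highest first):
  speak soft: 3
  not speak: 2
  soft market: 2
  market walk: 2
  catch market: 2
  speak speak: 2
  … (24 more, each ≤ 2)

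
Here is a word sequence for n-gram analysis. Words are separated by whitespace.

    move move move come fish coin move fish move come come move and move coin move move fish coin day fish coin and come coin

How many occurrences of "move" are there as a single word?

Scanning the 25 tokens for "move":
  position 1: move
  position 2: move
  position 3: move
  position 7: move
  position 9: move
  position 12: move
  position 14: move
  position 16: move
  position 17: move

9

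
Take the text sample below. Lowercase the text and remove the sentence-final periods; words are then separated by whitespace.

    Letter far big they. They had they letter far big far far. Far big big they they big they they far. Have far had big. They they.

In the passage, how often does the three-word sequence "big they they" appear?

4

Scanning the 25 overlapping trigram windows for "big they they":
  position 3–5: big they they
  position 15–17: big they they
  position 18–20: big they they
  position 25–27: big they they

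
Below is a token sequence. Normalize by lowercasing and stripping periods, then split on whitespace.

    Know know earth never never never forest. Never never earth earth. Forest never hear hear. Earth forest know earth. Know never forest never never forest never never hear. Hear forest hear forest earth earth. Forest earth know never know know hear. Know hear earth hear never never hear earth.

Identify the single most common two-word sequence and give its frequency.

Bigram frequencies (highest first):
  never never: 6
  forest never: 4
  never forest: 3
  earth forest: 3
  never hear: 3
  hear earth: 3
  … (17 more, each ≤ 2)

"never never", 6 times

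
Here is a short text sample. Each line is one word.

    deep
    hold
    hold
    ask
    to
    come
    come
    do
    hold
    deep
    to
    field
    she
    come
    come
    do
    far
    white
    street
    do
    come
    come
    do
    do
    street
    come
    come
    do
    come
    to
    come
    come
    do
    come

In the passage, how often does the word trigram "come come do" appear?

Scanning the 32 overlapping trigram windows for "come come do":
  position 6–8: come come do
  position 14–16: come come do
  position 21–23: come come do
  position 26–28: come come do
  position 31–33: come come do

5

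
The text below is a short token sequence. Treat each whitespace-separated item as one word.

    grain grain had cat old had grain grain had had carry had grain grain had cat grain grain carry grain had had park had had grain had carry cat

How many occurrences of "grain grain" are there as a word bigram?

Scanning the 28 overlapping bigram windows for "grain grain":
  position 1–2: grain grain
  position 7–8: grain grain
  position 13–14: grain grain
  position 17–18: grain grain

4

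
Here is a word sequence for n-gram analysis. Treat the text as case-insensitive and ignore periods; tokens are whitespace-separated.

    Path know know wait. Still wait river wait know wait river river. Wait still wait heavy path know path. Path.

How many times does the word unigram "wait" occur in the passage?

Scanning the 20 tokens for "wait":
  position 4: wait
  position 6: wait
  position 8: wait
  position 10: wait
  position 13: wait
  position 15: wait

6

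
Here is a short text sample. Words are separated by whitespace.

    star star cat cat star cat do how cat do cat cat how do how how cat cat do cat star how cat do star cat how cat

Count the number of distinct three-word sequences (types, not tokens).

24

28 tokens → 26 trigram windows in total.
Repeated trigrams (each contributes count−1 duplicates):
  cat do cat: 2
  how cat do: 2
2 duplicate windows → 26 − 2 = 24 distinct.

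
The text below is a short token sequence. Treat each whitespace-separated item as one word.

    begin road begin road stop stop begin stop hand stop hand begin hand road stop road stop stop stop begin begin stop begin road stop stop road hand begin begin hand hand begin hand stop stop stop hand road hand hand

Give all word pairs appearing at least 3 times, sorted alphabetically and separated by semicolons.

Bigram counts meeting the condition (at least 3 times):
  begin hand: 3
  begin road: 3
  hand begin: 3
  road stop: 4
  stop begin: 3
  stop hand: 3
  stop stop: 6

begin hand; begin road; hand begin; road stop; stop begin; stop hand; stop stop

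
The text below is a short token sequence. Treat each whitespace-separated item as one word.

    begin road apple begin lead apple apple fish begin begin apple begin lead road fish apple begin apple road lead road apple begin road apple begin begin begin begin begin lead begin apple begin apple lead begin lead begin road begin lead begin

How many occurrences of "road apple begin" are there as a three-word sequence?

Scanning the 41 overlapping trigram windows for "road apple begin":
  position 2–4: road apple begin
  position 21–23: road apple begin
  position 24–26: road apple begin

3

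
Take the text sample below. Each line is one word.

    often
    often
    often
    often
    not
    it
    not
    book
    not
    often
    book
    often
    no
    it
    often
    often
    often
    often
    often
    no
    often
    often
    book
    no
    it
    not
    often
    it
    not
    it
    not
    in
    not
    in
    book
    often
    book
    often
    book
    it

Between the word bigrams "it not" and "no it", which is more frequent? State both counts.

"it not": 4 occurrences
"no it": 2 occurrences

"it not" (4 vs 2)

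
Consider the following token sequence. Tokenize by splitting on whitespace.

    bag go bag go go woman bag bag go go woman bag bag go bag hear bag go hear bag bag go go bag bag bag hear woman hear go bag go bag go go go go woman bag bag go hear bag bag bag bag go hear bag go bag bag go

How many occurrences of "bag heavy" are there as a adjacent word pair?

0

Scanning the 52 overlapping bigram windows for "bag heavy":
  (none found)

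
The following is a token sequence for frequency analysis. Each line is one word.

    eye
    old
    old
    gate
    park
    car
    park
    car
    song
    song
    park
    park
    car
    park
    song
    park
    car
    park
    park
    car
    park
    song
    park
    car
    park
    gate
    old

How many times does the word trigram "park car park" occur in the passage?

5

Scanning the 25 overlapping trigram windows for "park car park":
  position 5–7: park car park
  position 12–14: park car park
  position 16–18: park car park
  position 19–21: park car park
  position 23–25: park car park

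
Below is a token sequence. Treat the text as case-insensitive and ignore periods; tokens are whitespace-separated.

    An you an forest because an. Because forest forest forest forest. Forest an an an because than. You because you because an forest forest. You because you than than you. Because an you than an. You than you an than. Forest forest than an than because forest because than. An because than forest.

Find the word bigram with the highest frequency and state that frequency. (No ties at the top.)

Bigram frequencies (highest first):
  forest forest: 6
  you because: 4
  an you: 3
  because an: 3
  an because: 3
  because than: 3
  … (16 more, each ≤ 3)

"forest forest", 6 times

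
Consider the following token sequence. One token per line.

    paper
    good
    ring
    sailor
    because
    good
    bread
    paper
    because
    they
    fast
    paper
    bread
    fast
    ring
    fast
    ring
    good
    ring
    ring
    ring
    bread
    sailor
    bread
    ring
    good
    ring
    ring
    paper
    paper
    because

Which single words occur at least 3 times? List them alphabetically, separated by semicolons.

Unigram counts meeting the condition (at least 3 times):
  because: 3
  bread: 4
  fast: 3
  good: 4
  paper: 5
  ring: 9

because; bread; fast; good; paper; ring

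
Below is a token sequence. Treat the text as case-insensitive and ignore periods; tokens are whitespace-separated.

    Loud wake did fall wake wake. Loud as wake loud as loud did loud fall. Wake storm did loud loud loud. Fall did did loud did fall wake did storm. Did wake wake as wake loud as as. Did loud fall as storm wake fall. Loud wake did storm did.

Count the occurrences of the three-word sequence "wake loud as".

Scanning the 48 overlapping trigram windows for "wake loud as":
  position 6–8: wake loud as
  position 9–11: wake loud as
  position 35–37: wake loud as

3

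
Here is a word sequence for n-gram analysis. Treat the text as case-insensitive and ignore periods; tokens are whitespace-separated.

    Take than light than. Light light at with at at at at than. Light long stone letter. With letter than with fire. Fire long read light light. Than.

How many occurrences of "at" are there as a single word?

Scanning the 28 tokens for "at":
  position 7: at
  position 9: at
  position 10: at
  position 11: at
  position 12: at

5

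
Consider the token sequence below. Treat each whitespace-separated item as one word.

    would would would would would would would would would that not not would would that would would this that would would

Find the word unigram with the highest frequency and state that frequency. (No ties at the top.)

Unigram frequencies (highest first):
  would: 15
  that: 3
  not: 2
  this: 1

"would", 15 times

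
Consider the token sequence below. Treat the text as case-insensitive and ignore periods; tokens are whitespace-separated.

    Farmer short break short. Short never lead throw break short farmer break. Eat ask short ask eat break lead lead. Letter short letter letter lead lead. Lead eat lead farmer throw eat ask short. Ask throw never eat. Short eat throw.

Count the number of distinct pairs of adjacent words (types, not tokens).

34

41 tokens → 40 bigram windows in total.
Repeated bigrams (each contributes count−1 duplicates):
  lead lead: 3
  ask short: 2
  break short: 2
  eat ask: 2
  short ask: 2
6 duplicate windows → 40 − 6 = 34 distinct.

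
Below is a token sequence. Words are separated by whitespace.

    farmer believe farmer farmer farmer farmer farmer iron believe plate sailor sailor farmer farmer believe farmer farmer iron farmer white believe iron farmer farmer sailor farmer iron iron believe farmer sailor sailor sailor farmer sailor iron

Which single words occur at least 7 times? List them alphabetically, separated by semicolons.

Unigram counts meeting the condition (at least 7 times):
  farmer: 16
  sailor: 7

farmer; sailor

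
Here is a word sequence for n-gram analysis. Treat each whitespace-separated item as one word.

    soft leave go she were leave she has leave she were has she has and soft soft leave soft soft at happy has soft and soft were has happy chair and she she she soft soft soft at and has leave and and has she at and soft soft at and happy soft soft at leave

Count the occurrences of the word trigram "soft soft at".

4

Scanning the 54 overlapping trigram windows for "soft soft at":
  position 19–21: soft soft at
  position 36–38: soft soft at
  position 48–50: soft soft at
  position 53–55: soft soft at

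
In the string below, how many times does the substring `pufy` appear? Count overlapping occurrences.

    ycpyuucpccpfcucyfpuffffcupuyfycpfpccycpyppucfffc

Sliding a length-4 window over the 48 characters (45 positions):
  (no match at any position)

0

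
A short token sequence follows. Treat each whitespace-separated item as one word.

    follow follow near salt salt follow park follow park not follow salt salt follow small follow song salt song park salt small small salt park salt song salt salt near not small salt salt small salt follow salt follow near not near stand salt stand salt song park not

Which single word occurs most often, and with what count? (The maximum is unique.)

"salt", 16 times

Unigram frequencies (highest first):
  salt: 16
  follow: 9
  park: 5
  small: 5
  near: 4
  not: 4
  … (2 more, each ≤ 4)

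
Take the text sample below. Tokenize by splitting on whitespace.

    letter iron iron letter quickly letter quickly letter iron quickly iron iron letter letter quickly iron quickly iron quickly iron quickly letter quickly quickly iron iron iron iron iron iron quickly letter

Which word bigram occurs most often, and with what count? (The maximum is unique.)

Bigram frequencies (highest first):
  iron iron: 7
  iron quickly: 5
  quickly iron: 5
  letter quickly: 4
  quickly letter: 4
  letter iron: 2
  … (3 more, each ≤ 2)

"iron iron", 7 times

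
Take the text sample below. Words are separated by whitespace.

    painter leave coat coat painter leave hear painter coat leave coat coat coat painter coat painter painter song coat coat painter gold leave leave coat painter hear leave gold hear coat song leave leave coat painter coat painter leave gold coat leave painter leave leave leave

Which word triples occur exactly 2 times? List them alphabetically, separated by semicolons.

coat painter coat; coat painter leave; leave coat coat; leave coat painter; leave leave coat; painter coat painter

Trigram counts meeting the condition (exactly 2 times):
  coat painter coat: 2
  coat painter leave: 2
  leave coat coat: 2
  leave coat painter: 2
  leave leave coat: 2
  painter coat painter: 2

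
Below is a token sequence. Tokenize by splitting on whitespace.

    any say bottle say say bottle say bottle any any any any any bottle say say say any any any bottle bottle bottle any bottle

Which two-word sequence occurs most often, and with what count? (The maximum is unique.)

"any any", 6 times

Bigram frequencies (highest first):
  any any: 6
  say bottle: 3
  bottle say: 3
  say say: 3
  any bottle: 3
  bottle any: 2
  … (3 more, each ≤ 2)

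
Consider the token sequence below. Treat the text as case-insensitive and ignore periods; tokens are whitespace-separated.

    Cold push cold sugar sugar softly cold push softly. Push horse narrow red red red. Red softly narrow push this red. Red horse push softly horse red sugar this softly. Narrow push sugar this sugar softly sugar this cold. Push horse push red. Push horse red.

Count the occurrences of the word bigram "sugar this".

3

Scanning the 45 overlapping bigram windows for "sugar this":
  position 28–29: sugar this
  position 33–34: sugar this
  position 37–38: sugar this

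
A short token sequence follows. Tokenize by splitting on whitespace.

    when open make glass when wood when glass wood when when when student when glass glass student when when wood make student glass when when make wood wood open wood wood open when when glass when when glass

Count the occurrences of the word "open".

Scanning the 38 tokens for "open":
  position 2: open
  position 29: open
  position 32: open

3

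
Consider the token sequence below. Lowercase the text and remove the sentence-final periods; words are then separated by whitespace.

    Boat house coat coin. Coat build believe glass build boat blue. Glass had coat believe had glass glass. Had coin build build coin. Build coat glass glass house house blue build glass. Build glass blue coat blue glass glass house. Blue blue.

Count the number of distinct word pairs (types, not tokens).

42 tokens → 41 bigram windows in total.
Repeated bigrams (each contributes count−1 duplicates):
  glass glass: 3
  blue glass: 2
  build glass: 2
  coin build: 2
  glass build: 2
  glass had: 2
  glass house: 2
  house blue: 2
9 duplicate windows → 41 − 9 = 32 distinct.

32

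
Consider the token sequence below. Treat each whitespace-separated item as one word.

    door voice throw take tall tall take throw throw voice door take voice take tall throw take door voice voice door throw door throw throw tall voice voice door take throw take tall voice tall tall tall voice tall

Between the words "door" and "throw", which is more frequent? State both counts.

"throw" (8 vs 6)

"door": 6 occurrences
"throw": 8 occurrences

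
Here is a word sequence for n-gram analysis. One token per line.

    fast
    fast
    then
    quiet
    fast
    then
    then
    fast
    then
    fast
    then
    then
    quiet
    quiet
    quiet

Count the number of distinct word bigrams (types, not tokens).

7

15 tokens → 14 bigram windows in total.
Repeated bigrams (each contributes count−1 duplicates):
  fast then: 4
  quiet quiet: 2
  then fast: 2
  then quiet: 2
  then then: 2
7 duplicate windows → 14 − 7 = 7 distinct.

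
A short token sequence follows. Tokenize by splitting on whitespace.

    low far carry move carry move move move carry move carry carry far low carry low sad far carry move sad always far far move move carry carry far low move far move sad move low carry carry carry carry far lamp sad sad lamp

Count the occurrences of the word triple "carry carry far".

3

Scanning the 43 overlapping trigram windows for "carry carry far":
  position 11–13: carry carry far
  position 27–29: carry carry far
  position 39–41: carry carry far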